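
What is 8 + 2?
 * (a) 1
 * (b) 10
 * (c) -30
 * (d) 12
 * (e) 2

8 + 2 = 10
b) 10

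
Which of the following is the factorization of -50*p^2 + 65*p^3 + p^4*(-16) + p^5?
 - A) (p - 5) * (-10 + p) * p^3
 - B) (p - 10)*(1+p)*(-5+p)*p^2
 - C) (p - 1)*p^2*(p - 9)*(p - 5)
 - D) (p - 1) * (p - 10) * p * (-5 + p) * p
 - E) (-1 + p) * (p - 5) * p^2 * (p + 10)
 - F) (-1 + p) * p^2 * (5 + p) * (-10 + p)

We need to factor -50*p^2 + 65*p^3 + p^4*(-16) + p^5.
The factored form is (p - 1) * (p - 10) * p * (-5 + p) * p.
D) (p - 1) * (p - 10) * p * (-5 + p) * p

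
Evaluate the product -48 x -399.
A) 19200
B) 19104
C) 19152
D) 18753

-48 * -399 = 19152
C) 19152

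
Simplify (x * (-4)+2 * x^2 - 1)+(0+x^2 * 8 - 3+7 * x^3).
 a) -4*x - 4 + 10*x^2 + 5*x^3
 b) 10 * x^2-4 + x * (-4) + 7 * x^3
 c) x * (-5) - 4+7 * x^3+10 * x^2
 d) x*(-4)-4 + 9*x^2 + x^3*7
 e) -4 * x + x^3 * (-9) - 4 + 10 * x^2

Adding the polynomials and combining like terms:
(x*(-4) + 2*x^2 - 1) + (0 + x^2*8 - 3 + 7*x^3)
= 10 * x^2-4 + x * (-4) + 7 * x^3
b) 10 * x^2-4 + x * (-4) + 7 * x^3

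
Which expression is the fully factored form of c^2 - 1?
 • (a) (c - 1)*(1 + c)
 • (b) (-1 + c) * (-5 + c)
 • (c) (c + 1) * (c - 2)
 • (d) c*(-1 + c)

We need to factor c^2 - 1.
The factored form is (c - 1)*(1 + c).
a) (c - 1)*(1 + c)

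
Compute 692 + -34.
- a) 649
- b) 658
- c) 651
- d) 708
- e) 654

692 + -34 = 658
b) 658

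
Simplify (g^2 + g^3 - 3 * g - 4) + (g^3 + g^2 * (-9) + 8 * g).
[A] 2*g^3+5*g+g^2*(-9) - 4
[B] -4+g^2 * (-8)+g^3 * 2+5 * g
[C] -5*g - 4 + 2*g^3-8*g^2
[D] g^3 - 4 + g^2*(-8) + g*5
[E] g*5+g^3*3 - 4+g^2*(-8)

Adding the polynomials and combining like terms:
(g^2 + g^3 - 3*g - 4) + (g^3 + g^2*(-9) + 8*g)
= -4+g^2 * (-8)+g^3 * 2+5 * g
B) -4+g^2 * (-8)+g^3 * 2+5 * g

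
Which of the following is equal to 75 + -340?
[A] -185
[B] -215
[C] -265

75 + -340 = -265
C) -265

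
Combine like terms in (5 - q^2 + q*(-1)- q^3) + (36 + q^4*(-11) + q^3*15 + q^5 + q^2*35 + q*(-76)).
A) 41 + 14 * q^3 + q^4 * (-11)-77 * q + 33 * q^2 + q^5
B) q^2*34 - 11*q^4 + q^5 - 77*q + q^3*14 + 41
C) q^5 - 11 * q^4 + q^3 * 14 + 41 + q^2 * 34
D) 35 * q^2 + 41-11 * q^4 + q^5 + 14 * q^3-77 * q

Adding the polynomials and combining like terms:
(5 - q^2 + q*(-1) - q^3) + (36 + q^4*(-11) + q^3*15 + q^5 + q^2*35 + q*(-76))
= q^2*34 - 11*q^4 + q^5 - 77*q + q^3*14 + 41
B) q^2*34 - 11*q^4 + q^5 - 77*q + q^3*14 + 41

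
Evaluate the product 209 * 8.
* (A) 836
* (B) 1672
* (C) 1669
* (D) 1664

209 * 8 = 1672
B) 1672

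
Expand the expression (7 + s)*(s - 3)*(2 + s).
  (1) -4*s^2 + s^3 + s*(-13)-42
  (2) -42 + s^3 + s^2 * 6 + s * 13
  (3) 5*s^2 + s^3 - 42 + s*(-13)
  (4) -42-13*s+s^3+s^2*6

Expanding (7 + s)*(s - 3)*(2 + s):
= -42-13*s+s^3+s^2*6
4) -42-13*s+s^3+s^2*6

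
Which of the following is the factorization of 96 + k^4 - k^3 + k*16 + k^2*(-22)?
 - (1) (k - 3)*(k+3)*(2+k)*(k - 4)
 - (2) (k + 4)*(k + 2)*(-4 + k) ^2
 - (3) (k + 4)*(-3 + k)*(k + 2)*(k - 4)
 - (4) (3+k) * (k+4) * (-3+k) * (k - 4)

We need to factor 96 + k^4 - k^3 + k*16 + k^2*(-22).
The factored form is (k + 4)*(-3 + k)*(k + 2)*(k - 4).
3) (k + 4)*(-3 + k)*(k + 2)*(k - 4)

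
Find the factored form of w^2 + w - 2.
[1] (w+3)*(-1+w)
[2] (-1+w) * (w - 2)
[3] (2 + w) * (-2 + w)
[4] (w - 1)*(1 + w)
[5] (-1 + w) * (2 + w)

We need to factor w^2 + w - 2.
The factored form is (-1 + w) * (2 + w).
5) (-1 + w) * (2 + w)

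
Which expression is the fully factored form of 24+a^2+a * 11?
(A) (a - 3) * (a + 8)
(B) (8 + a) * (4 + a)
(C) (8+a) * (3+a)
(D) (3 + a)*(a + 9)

We need to factor 24+a^2+a * 11.
The factored form is (8+a) * (3+a).
C) (8+a) * (3+a)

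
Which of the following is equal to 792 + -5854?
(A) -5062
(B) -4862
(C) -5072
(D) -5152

792 + -5854 = -5062
A) -5062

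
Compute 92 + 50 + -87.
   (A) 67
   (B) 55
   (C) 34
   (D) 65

First: 92 + 50 = 142
Then: 142 + -87 = 55
B) 55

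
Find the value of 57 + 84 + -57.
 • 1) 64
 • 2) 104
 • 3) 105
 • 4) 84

First: 57 + 84 = 141
Then: 141 + -57 = 84
4) 84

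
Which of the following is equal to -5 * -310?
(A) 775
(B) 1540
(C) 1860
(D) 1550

-5 * -310 = 1550
D) 1550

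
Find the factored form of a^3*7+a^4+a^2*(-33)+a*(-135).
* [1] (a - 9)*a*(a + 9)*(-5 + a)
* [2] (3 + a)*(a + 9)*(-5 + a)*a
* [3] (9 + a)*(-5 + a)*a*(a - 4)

We need to factor a^3*7+a^4+a^2*(-33)+a*(-135).
The factored form is (3 + a)*(a + 9)*(-5 + a)*a.
2) (3 + a)*(a + 9)*(-5 + a)*a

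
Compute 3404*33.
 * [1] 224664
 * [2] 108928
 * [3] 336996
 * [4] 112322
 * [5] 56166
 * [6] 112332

3404 * 33 = 112332
6) 112332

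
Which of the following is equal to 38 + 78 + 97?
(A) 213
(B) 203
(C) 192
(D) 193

First: 38 + 78 = 116
Then: 116 + 97 = 213
A) 213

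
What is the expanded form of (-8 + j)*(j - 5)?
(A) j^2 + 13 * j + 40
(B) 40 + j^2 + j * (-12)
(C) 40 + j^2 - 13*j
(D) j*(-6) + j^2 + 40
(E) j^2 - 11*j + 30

Expanding (-8 + j)*(j - 5):
= 40 + j^2 - 13*j
C) 40 + j^2 - 13*j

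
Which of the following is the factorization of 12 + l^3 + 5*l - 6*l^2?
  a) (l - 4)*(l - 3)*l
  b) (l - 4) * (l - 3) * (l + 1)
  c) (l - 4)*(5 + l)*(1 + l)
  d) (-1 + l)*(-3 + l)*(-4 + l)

We need to factor 12 + l^3 + 5*l - 6*l^2.
The factored form is (l - 4) * (l - 3) * (l + 1).
b) (l - 4) * (l - 3) * (l + 1)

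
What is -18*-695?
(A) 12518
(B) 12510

-18 * -695 = 12510
B) 12510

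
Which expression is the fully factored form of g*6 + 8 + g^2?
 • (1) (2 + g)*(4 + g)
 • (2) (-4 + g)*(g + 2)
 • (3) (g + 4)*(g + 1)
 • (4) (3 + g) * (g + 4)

We need to factor g*6 + 8 + g^2.
The factored form is (2 + g)*(4 + g).
1) (2 + g)*(4 + g)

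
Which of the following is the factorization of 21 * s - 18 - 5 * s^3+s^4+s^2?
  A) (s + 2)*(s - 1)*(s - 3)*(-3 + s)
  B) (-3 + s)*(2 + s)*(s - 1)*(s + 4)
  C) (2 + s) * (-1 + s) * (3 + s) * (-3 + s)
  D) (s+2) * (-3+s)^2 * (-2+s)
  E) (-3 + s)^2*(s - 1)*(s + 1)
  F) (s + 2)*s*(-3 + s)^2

We need to factor 21 * s - 18 - 5 * s^3+s^4+s^2.
The factored form is (s + 2)*(s - 1)*(s - 3)*(-3 + s).
A) (s + 2)*(s - 1)*(s - 3)*(-3 + s)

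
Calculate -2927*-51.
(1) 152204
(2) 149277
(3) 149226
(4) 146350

-2927 * -51 = 149277
2) 149277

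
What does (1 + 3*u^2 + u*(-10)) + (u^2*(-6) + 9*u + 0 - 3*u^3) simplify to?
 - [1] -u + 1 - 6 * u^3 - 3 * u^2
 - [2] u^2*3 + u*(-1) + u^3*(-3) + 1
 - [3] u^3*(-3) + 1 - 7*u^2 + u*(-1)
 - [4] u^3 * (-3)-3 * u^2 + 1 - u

Adding the polynomials and combining like terms:
(1 + 3*u^2 + u*(-10)) + (u^2*(-6) + 9*u + 0 - 3*u^3)
= u^3 * (-3)-3 * u^2 + 1 - u
4) u^3 * (-3)-3 * u^2 + 1 - u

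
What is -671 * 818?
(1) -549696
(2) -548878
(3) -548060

-671 * 818 = -548878
2) -548878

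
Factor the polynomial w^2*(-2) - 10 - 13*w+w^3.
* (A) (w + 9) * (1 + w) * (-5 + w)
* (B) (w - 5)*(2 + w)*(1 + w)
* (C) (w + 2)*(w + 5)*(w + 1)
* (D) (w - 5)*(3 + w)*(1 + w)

We need to factor w^2*(-2) - 10 - 13*w+w^3.
The factored form is (w - 5)*(2 + w)*(1 + w).
B) (w - 5)*(2 + w)*(1 + w)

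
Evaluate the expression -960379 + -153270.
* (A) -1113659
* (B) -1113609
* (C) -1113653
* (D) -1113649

-960379 + -153270 = -1113649
D) -1113649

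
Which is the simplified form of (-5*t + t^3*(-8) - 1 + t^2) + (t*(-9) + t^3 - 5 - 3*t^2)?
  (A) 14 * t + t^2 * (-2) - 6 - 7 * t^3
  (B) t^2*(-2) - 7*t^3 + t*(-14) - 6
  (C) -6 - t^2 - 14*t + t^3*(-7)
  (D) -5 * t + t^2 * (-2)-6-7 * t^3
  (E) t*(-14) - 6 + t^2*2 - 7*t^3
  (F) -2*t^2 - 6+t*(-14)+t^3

Adding the polynomials and combining like terms:
(-5*t + t^3*(-8) - 1 + t^2) + (t*(-9) + t^3 - 5 - 3*t^2)
= t^2*(-2) - 7*t^3 + t*(-14) - 6
B) t^2*(-2) - 7*t^3 + t*(-14) - 6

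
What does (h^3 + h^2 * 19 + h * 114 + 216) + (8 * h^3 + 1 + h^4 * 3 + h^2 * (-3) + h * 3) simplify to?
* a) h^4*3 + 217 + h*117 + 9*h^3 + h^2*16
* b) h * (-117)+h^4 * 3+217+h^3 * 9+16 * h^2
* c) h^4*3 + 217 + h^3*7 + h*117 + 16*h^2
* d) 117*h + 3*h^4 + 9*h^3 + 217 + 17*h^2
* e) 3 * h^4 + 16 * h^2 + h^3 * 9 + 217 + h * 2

Adding the polynomials and combining like terms:
(h^3 + h^2*19 + h*114 + 216) + (8*h^3 + 1 + h^4*3 + h^2*(-3) + h*3)
= h^4*3 + 217 + h*117 + 9*h^3 + h^2*16
a) h^4*3 + 217 + h*117 + 9*h^3 + h^2*16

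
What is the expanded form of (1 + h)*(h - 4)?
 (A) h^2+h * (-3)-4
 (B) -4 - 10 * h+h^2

Expanding (1 + h)*(h - 4):
= h^2+h * (-3)-4
A) h^2+h * (-3)-4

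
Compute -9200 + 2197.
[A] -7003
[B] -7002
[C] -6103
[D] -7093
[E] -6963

-9200 + 2197 = -7003
A) -7003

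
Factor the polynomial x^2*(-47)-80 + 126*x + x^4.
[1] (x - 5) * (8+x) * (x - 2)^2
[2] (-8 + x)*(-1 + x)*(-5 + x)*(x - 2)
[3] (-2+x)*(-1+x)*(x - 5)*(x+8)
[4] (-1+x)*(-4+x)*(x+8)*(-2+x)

We need to factor x^2*(-47)-80 + 126*x + x^4.
The factored form is (-2+x)*(-1+x)*(x - 5)*(x+8).
3) (-2+x)*(-1+x)*(x - 5)*(x+8)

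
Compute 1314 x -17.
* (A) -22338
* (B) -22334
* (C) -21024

1314 * -17 = -22338
A) -22338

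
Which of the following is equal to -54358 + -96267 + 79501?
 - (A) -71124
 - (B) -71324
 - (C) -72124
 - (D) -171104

First: -54358 + -96267 = -150625
Then: -150625 + 79501 = -71124
A) -71124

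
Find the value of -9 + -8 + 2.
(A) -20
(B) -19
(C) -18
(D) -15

First: -9 + -8 = -17
Then: -17 + 2 = -15
D) -15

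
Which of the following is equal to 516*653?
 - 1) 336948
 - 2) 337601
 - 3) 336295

516 * 653 = 336948
1) 336948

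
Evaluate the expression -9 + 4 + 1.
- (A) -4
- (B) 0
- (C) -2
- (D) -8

First: -9 + 4 = -5
Then: -5 + 1 = -4
A) -4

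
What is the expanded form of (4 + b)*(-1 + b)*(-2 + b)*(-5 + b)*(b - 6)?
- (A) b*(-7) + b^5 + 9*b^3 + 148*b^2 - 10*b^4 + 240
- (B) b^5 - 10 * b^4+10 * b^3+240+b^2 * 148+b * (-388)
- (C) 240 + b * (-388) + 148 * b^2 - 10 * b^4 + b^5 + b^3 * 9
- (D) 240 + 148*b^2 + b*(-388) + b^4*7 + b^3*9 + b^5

Expanding (4 + b)*(-1 + b)*(-2 + b)*(-5 + b)*(b - 6):
= 240 + b * (-388) + 148 * b^2 - 10 * b^4 + b^5 + b^3 * 9
C) 240 + b * (-388) + 148 * b^2 - 10 * b^4 + b^5 + b^3 * 9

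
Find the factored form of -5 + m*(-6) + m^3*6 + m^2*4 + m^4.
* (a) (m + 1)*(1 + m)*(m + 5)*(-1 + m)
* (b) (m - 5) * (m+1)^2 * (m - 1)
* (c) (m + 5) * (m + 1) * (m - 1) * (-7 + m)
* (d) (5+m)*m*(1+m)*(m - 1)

We need to factor -5 + m*(-6) + m^3*6 + m^2*4 + m^4.
The factored form is (m + 1)*(1 + m)*(m + 5)*(-1 + m).
a) (m + 1)*(1 + m)*(m + 5)*(-1 + m)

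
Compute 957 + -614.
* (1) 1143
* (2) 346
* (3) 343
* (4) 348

957 + -614 = 343
3) 343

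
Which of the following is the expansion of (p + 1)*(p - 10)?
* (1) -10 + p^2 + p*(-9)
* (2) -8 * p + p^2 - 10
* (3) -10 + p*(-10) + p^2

Expanding (p + 1)*(p - 10):
= -10 + p^2 + p*(-9)
1) -10 + p^2 + p*(-9)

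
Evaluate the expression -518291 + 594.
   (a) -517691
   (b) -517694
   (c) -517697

-518291 + 594 = -517697
c) -517697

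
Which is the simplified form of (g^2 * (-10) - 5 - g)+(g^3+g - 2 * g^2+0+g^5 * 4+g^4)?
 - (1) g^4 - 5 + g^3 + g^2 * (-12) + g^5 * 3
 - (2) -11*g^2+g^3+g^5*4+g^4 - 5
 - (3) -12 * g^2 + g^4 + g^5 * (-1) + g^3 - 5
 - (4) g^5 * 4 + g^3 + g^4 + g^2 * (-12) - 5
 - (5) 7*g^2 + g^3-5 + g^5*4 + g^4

Adding the polynomials and combining like terms:
(g^2*(-10) - 5 - g) + (g^3 + g - 2*g^2 + 0 + g^5*4 + g^4)
= g^5 * 4 + g^3 + g^4 + g^2 * (-12) - 5
4) g^5 * 4 + g^3 + g^4 + g^2 * (-12) - 5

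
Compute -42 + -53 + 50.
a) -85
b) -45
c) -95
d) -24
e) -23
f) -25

First: -42 + -53 = -95
Then: -95 + 50 = -45
b) -45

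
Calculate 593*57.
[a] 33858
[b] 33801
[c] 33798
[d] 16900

593 * 57 = 33801
b) 33801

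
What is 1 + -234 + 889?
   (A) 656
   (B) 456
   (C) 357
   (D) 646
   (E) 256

First: 1 + -234 = -233
Then: -233 + 889 = 656
A) 656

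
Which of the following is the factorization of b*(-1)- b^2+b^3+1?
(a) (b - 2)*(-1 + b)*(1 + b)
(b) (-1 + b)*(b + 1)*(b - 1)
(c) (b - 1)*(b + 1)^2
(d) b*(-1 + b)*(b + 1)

We need to factor b*(-1)- b^2+b^3+1.
The factored form is (-1 + b)*(b + 1)*(b - 1).
b) (-1 + b)*(b + 1)*(b - 1)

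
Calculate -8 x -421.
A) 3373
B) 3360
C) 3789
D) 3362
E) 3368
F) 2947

-8 * -421 = 3368
E) 3368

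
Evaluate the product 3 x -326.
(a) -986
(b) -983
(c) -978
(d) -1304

3 * -326 = -978
c) -978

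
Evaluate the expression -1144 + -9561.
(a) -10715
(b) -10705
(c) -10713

-1144 + -9561 = -10705
b) -10705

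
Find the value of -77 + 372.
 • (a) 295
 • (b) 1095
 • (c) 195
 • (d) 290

-77 + 372 = 295
a) 295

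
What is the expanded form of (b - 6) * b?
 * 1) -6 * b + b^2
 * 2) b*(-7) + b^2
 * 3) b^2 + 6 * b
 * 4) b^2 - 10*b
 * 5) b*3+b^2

Expanding (b - 6) * b:
= -6 * b + b^2
1) -6 * b + b^2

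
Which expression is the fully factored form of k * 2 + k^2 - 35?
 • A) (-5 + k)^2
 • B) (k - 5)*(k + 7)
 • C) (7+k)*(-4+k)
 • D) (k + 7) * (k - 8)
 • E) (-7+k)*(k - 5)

We need to factor k * 2 + k^2 - 35.
The factored form is (k - 5)*(k + 7).
B) (k - 5)*(k + 7)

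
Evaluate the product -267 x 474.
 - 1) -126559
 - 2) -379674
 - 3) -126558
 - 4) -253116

-267 * 474 = -126558
3) -126558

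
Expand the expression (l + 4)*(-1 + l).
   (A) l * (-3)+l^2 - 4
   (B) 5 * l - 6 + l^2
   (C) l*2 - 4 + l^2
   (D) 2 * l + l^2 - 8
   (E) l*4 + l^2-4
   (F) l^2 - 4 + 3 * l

Expanding (l + 4)*(-1 + l):
= l^2 - 4 + 3 * l
F) l^2 - 4 + 3 * l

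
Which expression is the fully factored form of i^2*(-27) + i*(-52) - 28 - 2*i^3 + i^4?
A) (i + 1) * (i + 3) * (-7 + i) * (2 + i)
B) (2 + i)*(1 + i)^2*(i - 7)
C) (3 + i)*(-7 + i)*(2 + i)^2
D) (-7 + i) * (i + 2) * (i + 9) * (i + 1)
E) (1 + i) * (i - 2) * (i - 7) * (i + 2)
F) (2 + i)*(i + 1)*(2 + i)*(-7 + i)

We need to factor i^2*(-27) + i*(-52) - 28 - 2*i^3 + i^4.
The factored form is (2 + i)*(i + 1)*(2 + i)*(-7 + i).
F) (2 + i)*(i + 1)*(2 + i)*(-7 + i)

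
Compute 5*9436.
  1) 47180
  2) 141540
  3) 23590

5 * 9436 = 47180
1) 47180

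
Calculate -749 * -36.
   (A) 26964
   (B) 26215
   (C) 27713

-749 * -36 = 26964
A) 26964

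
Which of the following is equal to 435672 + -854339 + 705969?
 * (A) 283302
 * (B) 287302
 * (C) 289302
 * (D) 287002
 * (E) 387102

First: 435672 + -854339 = -418667
Then: -418667 + 705969 = 287302
B) 287302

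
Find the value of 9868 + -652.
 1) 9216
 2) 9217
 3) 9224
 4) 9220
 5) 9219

9868 + -652 = 9216
1) 9216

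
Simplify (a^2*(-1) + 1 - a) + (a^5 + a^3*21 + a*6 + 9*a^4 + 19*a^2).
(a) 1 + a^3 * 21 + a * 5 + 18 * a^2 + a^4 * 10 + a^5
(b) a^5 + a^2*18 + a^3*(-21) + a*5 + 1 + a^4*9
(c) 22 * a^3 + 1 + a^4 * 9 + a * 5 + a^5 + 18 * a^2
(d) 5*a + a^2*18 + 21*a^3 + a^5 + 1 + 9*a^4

Adding the polynomials and combining like terms:
(a^2*(-1) + 1 - a) + (a^5 + a^3*21 + a*6 + 9*a^4 + 19*a^2)
= 5*a + a^2*18 + 21*a^3 + a^5 + 1 + 9*a^4
d) 5*a + a^2*18 + 21*a^3 + a^5 + 1 + 9*a^4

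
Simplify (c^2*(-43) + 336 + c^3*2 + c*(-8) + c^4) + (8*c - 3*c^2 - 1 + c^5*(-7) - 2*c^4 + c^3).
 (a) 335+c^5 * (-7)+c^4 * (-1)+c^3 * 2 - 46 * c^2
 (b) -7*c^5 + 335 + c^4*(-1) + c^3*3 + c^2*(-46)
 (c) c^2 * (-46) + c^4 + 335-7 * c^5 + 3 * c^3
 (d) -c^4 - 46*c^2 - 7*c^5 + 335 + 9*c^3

Adding the polynomials and combining like terms:
(c^2*(-43) + 336 + c^3*2 + c*(-8) + c^4) + (8*c - 3*c^2 - 1 + c^5*(-7) - 2*c^4 + c^3)
= -7*c^5 + 335 + c^4*(-1) + c^3*3 + c^2*(-46)
b) -7*c^5 + 335 + c^4*(-1) + c^3*3 + c^2*(-46)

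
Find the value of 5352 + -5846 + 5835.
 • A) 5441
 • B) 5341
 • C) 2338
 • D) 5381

First: 5352 + -5846 = -494
Then: -494 + 5835 = 5341
B) 5341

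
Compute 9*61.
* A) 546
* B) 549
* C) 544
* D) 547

9 * 61 = 549
B) 549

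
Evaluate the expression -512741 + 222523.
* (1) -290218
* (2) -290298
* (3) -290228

-512741 + 222523 = -290218
1) -290218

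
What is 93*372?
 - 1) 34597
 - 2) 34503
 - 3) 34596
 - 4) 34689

93 * 372 = 34596
3) 34596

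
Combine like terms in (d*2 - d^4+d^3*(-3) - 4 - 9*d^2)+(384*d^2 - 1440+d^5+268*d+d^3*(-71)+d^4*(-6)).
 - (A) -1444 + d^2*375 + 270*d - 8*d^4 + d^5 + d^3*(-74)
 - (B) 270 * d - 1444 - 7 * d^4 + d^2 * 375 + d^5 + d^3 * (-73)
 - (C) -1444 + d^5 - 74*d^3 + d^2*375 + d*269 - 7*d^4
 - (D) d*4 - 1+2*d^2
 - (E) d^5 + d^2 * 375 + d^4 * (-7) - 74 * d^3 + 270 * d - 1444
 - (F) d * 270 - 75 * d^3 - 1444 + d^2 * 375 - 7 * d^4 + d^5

Adding the polynomials and combining like terms:
(d*2 - d^4 + d^3*(-3) - 4 - 9*d^2) + (384*d^2 - 1440 + d^5 + 268*d + d^3*(-71) + d^4*(-6))
= d^5 + d^2 * 375 + d^4 * (-7) - 74 * d^3 + 270 * d - 1444
E) d^5 + d^2 * 375 + d^4 * (-7) - 74 * d^3 + 270 * d - 1444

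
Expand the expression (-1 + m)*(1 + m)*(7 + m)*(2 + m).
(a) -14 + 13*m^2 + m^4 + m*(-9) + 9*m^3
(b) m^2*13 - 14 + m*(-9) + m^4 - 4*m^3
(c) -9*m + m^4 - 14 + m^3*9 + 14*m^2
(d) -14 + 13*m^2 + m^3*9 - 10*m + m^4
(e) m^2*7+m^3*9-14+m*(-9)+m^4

Expanding (-1 + m)*(1 + m)*(7 + m)*(2 + m):
= -14 + 13*m^2 + m^4 + m*(-9) + 9*m^3
a) -14 + 13*m^2 + m^4 + m*(-9) + 9*m^3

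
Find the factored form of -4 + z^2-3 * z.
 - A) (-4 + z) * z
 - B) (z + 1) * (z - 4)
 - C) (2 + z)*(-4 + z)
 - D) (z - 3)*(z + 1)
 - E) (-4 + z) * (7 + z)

We need to factor -4 + z^2-3 * z.
The factored form is (z + 1) * (z - 4).
B) (z + 1) * (z - 4)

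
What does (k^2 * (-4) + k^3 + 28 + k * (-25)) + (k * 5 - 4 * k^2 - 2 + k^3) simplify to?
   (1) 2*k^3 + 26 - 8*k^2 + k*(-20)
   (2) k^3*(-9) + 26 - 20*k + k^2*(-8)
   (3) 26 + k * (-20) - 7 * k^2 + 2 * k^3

Adding the polynomials and combining like terms:
(k^2*(-4) + k^3 + 28 + k*(-25)) + (k*5 - 4*k^2 - 2 + k^3)
= 2*k^3 + 26 - 8*k^2 + k*(-20)
1) 2*k^3 + 26 - 8*k^2 + k*(-20)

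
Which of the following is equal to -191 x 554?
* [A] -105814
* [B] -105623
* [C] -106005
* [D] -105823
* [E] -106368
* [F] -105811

-191 * 554 = -105814
A) -105814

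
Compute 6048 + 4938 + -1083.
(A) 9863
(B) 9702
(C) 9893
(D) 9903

First: 6048 + 4938 = 10986
Then: 10986 + -1083 = 9903
D) 9903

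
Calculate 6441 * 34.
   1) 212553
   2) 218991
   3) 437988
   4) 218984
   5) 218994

6441 * 34 = 218994
5) 218994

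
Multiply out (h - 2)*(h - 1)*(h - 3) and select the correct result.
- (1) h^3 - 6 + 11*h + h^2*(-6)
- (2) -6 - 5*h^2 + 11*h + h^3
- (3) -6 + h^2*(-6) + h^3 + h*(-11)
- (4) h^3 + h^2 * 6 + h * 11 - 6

Expanding (h - 2)*(h - 1)*(h - 3):
= h^3 - 6 + 11*h + h^2*(-6)
1) h^3 - 6 + 11*h + h^2*(-6)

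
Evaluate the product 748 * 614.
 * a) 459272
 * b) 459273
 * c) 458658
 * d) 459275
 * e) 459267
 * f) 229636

748 * 614 = 459272
a) 459272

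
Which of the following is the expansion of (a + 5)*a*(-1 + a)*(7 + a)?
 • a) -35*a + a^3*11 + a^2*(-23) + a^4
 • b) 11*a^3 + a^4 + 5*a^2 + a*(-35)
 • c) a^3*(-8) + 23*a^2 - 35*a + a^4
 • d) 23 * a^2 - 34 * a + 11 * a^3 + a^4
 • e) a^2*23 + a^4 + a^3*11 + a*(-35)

Expanding (a + 5)*a*(-1 + a)*(7 + a):
= a^2*23 + a^4 + a^3*11 + a*(-35)
e) a^2*23 + a^4 + a^3*11 + a*(-35)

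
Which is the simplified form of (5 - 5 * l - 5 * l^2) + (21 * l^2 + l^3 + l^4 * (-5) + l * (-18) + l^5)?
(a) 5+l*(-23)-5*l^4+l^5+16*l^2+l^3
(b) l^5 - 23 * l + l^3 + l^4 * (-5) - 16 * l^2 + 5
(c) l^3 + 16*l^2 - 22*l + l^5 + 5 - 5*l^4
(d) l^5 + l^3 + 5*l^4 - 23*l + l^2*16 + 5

Adding the polynomials and combining like terms:
(5 - 5*l - 5*l^2) + (21*l^2 + l^3 + l^4*(-5) + l*(-18) + l^5)
= 5+l*(-23)-5*l^4+l^5+16*l^2+l^3
a) 5+l*(-23)-5*l^4+l^5+16*l^2+l^3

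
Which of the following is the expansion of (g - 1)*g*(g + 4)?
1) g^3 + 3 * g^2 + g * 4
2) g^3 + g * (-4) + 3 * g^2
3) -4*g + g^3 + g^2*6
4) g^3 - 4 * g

Expanding (g - 1)*g*(g + 4):
= g^3 + g * (-4) + 3 * g^2
2) g^3 + g * (-4) + 3 * g^2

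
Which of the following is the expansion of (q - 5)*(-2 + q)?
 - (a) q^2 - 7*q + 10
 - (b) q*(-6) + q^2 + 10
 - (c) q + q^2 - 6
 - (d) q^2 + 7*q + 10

Expanding (q - 5)*(-2 + q):
= q^2 - 7*q + 10
a) q^2 - 7*q + 10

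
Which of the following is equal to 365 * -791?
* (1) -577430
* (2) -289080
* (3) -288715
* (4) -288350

365 * -791 = -288715
3) -288715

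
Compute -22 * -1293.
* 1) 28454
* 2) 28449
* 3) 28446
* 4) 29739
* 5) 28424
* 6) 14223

-22 * -1293 = 28446
3) 28446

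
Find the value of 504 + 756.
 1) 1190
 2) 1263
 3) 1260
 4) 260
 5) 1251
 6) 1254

504 + 756 = 1260
3) 1260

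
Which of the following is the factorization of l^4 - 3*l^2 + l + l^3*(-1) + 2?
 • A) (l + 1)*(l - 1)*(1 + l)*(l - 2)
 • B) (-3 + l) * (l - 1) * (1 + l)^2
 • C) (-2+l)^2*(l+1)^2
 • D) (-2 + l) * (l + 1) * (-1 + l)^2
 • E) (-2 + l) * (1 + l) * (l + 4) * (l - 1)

We need to factor l^4 - 3*l^2 + l + l^3*(-1) + 2.
The factored form is (l + 1)*(l - 1)*(1 + l)*(l - 2).
A) (l + 1)*(l - 1)*(1 + l)*(l - 2)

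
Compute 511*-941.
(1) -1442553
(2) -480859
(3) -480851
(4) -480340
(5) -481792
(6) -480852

511 * -941 = -480851
3) -480851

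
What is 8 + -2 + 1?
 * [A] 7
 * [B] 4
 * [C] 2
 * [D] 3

First: 8 + -2 = 6
Then: 6 + 1 = 7
A) 7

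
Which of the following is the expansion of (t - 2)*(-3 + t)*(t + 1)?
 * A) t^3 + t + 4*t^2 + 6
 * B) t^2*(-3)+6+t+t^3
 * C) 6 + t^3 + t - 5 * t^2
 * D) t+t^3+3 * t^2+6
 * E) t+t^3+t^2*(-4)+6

Expanding (t - 2)*(-3 + t)*(t + 1):
= t+t^3+t^2*(-4)+6
E) t+t^3+t^2*(-4)+6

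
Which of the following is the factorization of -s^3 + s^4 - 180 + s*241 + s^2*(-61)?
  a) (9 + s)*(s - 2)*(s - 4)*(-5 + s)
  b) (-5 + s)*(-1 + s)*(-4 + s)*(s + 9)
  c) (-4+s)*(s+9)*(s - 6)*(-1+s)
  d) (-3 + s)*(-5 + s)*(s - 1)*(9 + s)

We need to factor -s^3 + s^4 - 180 + s*241 + s^2*(-61).
The factored form is (-5 + s)*(-1 + s)*(-4 + s)*(s + 9).
b) (-5 + s)*(-1 + s)*(-4 + s)*(s + 9)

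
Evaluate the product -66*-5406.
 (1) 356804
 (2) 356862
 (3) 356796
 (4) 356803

-66 * -5406 = 356796
3) 356796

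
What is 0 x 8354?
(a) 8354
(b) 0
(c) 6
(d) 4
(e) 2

0 * 8354 = 0
b) 0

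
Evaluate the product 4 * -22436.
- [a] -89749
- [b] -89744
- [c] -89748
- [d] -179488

4 * -22436 = -89744
b) -89744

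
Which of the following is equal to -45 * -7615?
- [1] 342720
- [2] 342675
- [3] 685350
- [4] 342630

-45 * -7615 = 342675
2) 342675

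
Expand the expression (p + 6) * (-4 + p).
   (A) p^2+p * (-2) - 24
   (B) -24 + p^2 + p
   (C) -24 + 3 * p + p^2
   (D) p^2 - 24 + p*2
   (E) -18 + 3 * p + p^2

Expanding (p + 6) * (-4 + p):
= p^2 - 24 + p*2
D) p^2 - 24 + p*2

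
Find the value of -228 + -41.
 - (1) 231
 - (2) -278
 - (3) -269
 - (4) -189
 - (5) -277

-228 + -41 = -269
3) -269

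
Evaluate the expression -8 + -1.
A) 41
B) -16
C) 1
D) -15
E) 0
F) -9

-8 + -1 = -9
F) -9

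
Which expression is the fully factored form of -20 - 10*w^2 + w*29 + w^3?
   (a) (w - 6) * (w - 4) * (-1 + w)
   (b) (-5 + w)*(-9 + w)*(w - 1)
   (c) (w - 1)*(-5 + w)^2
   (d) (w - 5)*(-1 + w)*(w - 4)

We need to factor -20 - 10*w^2 + w*29 + w^3.
The factored form is (w - 5)*(-1 + w)*(w - 4).
d) (w - 5)*(-1 + w)*(w - 4)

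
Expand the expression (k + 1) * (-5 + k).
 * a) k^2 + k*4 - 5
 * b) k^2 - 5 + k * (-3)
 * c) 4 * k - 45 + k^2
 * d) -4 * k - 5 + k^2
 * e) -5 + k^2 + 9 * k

Expanding (k + 1) * (-5 + k):
= -4 * k - 5 + k^2
d) -4 * k - 5 + k^2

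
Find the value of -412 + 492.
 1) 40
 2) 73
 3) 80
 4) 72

-412 + 492 = 80
3) 80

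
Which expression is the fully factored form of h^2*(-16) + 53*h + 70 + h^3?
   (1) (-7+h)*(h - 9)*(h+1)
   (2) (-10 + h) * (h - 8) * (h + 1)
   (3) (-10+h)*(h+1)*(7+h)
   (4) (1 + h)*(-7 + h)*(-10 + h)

We need to factor h^2*(-16) + 53*h + 70 + h^3.
The factored form is (1 + h)*(-7 + h)*(-10 + h).
4) (1 + h)*(-7 + h)*(-10 + h)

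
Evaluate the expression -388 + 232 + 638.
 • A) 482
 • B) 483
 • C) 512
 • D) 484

First: -388 + 232 = -156
Then: -156 + 638 = 482
A) 482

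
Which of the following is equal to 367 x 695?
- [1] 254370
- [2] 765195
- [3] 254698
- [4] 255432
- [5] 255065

367 * 695 = 255065
5) 255065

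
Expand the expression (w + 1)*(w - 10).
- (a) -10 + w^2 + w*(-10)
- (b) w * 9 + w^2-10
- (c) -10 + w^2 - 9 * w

Expanding (w + 1)*(w - 10):
= -10 + w^2 - 9 * w
c) -10 + w^2 - 9 * w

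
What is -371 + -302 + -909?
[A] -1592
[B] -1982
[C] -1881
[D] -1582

First: -371 + -302 = -673
Then: -673 + -909 = -1582
D) -1582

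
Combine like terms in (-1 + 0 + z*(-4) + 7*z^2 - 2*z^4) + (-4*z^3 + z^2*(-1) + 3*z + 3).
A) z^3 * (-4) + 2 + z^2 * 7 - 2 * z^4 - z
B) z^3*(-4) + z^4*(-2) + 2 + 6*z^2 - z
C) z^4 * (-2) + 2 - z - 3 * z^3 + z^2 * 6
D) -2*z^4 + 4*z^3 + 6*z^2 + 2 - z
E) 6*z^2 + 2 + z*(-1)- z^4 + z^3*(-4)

Adding the polynomials and combining like terms:
(-1 + 0 + z*(-4) + 7*z^2 - 2*z^4) + (-4*z^3 + z^2*(-1) + 3*z + 3)
= z^3*(-4) + z^4*(-2) + 2 + 6*z^2 - z
B) z^3*(-4) + z^4*(-2) + 2 + 6*z^2 - z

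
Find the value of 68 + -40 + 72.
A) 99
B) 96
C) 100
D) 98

First: 68 + -40 = 28
Then: 28 + 72 = 100
C) 100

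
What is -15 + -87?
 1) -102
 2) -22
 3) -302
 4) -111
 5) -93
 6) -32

-15 + -87 = -102
1) -102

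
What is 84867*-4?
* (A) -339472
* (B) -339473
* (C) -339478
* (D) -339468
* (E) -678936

84867 * -4 = -339468
D) -339468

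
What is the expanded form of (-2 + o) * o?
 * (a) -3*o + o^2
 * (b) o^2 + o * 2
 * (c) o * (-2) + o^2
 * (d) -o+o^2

Expanding (-2 + o) * o:
= o * (-2) + o^2
c) o * (-2) + o^2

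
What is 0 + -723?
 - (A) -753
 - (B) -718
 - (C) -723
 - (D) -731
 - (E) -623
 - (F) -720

0 + -723 = -723
C) -723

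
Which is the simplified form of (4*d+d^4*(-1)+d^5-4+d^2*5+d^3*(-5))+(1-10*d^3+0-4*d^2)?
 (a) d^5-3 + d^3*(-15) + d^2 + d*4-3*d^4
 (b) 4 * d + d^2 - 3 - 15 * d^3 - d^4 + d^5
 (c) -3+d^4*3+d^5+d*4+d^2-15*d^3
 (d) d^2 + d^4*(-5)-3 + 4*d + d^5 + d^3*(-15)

Adding the polynomials and combining like terms:
(4*d + d^4*(-1) + d^5 - 4 + d^2*5 + d^3*(-5)) + (1 - 10*d^3 + 0 - 4*d^2)
= 4 * d + d^2 - 3 - 15 * d^3 - d^4 + d^5
b) 4 * d + d^2 - 3 - 15 * d^3 - d^4 + d^5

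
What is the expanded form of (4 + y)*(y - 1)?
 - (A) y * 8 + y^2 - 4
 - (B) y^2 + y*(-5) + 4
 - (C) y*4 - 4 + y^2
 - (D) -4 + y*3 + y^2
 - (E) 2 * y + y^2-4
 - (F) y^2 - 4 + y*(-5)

Expanding (4 + y)*(y - 1):
= -4 + y*3 + y^2
D) -4 + y*3 + y^2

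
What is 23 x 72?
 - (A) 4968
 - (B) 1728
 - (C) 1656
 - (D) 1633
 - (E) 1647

23 * 72 = 1656
C) 1656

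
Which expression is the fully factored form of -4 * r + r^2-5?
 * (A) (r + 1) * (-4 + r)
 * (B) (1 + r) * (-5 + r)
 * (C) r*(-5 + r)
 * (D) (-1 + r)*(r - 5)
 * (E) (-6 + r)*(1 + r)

We need to factor -4 * r + r^2-5.
The factored form is (1 + r) * (-5 + r).
B) (1 + r) * (-5 + r)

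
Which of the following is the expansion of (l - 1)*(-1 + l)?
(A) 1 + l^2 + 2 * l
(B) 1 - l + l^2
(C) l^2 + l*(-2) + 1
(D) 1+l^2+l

Expanding (l - 1)*(-1 + l):
= l^2 + l*(-2) + 1
C) l^2 + l*(-2) + 1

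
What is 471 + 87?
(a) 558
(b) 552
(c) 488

471 + 87 = 558
a) 558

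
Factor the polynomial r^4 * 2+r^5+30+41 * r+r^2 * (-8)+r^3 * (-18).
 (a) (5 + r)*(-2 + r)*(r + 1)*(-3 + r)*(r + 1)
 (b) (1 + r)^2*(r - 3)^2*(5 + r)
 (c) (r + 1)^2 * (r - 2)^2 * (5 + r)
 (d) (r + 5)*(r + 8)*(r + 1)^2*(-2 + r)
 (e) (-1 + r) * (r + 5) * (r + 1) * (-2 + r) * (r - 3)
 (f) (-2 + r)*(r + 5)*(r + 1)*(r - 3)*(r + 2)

We need to factor r^4 * 2+r^5+30+41 * r+r^2 * (-8)+r^3 * (-18).
The factored form is (5 + r)*(-2 + r)*(r + 1)*(-3 + r)*(r + 1).
a) (5 + r)*(-2 + r)*(r + 1)*(-3 + r)*(r + 1)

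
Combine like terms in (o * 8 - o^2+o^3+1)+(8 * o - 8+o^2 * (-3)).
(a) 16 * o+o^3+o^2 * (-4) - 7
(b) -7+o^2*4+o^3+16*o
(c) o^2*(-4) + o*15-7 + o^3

Adding the polynomials and combining like terms:
(o*8 - o^2 + o^3 + 1) + (8*o - 8 + o^2*(-3))
= 16 * o+o^3+o^2 * (-4) - 7
a) 16 * o+o^3+o^2 * (-4) - 7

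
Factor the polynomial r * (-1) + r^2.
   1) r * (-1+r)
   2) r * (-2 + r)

We need to factor r * (-1) + r^2.
The factored form is r * (-1+r).
1) r * (-1+r)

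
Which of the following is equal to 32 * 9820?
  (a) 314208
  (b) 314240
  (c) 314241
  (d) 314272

32 * 9820 = 314240
b) 314240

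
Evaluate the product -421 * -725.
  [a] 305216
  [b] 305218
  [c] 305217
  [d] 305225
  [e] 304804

-421 * -725 = 305225
d) 305225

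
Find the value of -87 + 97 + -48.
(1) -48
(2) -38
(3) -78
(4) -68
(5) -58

First: -87 + 97 = 10
Then: 10 + -48 = -38
2) -38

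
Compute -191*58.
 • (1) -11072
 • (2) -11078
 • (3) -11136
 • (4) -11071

-191 * 58 = -11078
2) -11078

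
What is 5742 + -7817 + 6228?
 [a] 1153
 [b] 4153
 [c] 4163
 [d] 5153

First: 5742 + -7817 = -2075
Then: -2075 + 6228 = 4153
b) 4153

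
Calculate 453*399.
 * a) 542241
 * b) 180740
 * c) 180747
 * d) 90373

453 * 399 = 180747
c) 180747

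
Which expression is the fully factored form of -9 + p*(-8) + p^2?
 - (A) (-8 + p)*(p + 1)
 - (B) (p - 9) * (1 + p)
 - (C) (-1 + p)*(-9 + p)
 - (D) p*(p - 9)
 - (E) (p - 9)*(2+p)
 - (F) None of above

We need to factor -9 + p*(-8) + p^2.
The factored form is (p - 9) * (1 + p).
B) (p - 9) * (1 + p)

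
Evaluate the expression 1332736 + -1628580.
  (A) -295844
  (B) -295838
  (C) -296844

1332736 + -1628580 = -295844
A) -295844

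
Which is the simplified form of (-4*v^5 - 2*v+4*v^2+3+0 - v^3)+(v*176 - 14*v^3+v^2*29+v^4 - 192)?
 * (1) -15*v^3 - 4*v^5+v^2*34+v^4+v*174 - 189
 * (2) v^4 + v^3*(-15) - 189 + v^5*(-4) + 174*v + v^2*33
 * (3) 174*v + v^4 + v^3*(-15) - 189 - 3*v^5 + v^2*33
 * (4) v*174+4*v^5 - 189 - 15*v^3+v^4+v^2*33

Adding the polynomials and combining like terms:
(-4*v^5 - 2*v + 4*v^2 + 3 + 0 - v^3) + (v*176 - 14*v^3 + v^2*29 + v^4 - 192)
= v^4 + v^3*(-15) - 189 + v^5*(-4) + 174*v + v^2*33
2) v^4 + v^3*(-15) - 189 + v^5*(-4) + 174*v + v^2*33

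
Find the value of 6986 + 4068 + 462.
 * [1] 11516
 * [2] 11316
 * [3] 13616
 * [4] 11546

First: 6986 + 4068 = 11054
Then: 11054 + 462 = 11516
1) 11516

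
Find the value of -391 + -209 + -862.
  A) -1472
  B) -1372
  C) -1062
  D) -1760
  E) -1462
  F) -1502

First: -391 + -209 = -600
Then: -600 + -862 = -1462
E) -1462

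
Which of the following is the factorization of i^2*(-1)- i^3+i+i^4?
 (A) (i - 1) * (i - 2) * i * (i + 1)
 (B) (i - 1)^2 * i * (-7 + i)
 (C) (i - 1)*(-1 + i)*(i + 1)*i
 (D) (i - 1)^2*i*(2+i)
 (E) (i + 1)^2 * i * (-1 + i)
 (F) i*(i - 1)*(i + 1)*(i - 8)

We need to factor i^2*(-1)- i^3+i+i^4.
The factored form is (i - 1)*(-1 + i)*(i + 1)*i.
C) (i - 1)*(-1 + i)*(i + 1)*i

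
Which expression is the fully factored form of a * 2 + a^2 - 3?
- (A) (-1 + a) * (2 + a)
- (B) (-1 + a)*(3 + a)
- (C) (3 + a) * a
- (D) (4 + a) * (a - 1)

We need to factor a * 2 + a^2 - 3.
The factored form is (-1 + a)*(3 + a).
B) (-1 + a)*(3 + a)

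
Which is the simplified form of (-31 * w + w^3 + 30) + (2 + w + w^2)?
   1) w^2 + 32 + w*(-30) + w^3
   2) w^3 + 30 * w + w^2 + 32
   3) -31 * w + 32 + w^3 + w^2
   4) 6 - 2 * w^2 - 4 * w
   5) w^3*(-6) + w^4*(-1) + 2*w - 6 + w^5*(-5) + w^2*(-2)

Adding the polynomials and combining like terms:
(-31*w + w^3 + 30) + (2 + w + w^2)
= w^2 + 32 + w*(-30) + w^3
1) w^2 + 32 + w*(-30) + w^3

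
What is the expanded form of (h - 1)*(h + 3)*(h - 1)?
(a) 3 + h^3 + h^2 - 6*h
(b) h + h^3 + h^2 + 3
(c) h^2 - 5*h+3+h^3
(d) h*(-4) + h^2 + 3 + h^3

Expanding (h - 1)*(h + 3)*(h - 1):
= h^2 - 5*h+3+h^3
c) h^2 - 5*h+3+h^3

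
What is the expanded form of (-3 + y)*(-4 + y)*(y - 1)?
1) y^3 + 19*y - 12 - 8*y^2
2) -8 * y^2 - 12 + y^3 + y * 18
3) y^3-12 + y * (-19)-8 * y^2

Expanding (-3 + y)*(-4 + y)*(y - 1):
= y^3 + 19*y - 12 - 8*y^2
1) y^3 + 19*y - 12 - 8*y^2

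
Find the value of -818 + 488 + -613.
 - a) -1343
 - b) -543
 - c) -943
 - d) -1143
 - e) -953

First: -818 + 488 = -330
Then: -330 + -613 = -943
c) -943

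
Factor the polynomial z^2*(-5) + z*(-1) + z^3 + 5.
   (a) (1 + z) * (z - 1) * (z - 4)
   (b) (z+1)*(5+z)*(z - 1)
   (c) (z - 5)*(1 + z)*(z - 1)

We need to factor z^2*(-5) + z*(-1) + z^3 + 5.
The factored form is (z - 5)*(1 + z)*(z - 1).
c) (z - 5)*(1 + z)*(z - 1)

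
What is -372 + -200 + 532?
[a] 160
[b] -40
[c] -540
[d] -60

First: -372 + -200 = -572
Then: -572 + 532 = -40
b) -40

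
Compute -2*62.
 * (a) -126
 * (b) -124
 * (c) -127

-2 * 62 = -124
b) -124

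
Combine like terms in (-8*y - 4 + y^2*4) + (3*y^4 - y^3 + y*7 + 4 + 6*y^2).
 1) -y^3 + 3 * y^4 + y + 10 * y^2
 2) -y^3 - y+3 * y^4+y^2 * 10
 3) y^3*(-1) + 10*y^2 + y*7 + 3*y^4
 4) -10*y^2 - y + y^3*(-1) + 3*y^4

Adding the polynomials and combining like terms:
(-8*y - 4 + y^2*4) + (3*y^4 - y^3 + y*7 + 4 + 6*y^2)
= -y^3 - y+3 * y^4+y^2 * 10
2) -y^3 - y+3 * y^4+y^2 * 10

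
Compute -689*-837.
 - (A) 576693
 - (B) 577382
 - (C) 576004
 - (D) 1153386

-689 * -837 = 576693
A) 576693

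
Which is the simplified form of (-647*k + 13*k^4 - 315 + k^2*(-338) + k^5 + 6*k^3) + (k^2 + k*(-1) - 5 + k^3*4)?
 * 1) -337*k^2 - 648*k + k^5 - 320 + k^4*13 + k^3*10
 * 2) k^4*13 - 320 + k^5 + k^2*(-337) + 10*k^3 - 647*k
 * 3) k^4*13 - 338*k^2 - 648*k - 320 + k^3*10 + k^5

Adding the polynomials and combining like terms:
(-647*k + 13*k^4 - 315 + k^2*(-338) + k^5 + 6*k^3) + (k^2 + k*(-1) - 5 + k^3*4)
= -337*k^2 - 648*k + k^5 - 320 + k^4*13 + k^3*10
1) -337*k^2 - 648*k + k^5 - 320 + k^4*13 + k^3*10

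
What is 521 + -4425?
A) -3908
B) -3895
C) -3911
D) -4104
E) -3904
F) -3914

521 + -4425 = -3904
E) -3904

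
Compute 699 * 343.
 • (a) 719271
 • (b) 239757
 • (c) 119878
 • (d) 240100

699 * 343 = 239757
b) 239757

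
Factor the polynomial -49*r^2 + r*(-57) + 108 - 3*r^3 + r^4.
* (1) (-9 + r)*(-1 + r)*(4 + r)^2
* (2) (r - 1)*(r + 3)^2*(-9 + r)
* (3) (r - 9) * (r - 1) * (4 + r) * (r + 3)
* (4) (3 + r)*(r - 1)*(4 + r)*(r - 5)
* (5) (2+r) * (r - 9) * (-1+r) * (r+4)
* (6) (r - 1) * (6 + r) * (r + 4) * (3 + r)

We need to factor -49*r^2 + r*(-57) + 108 - 3*r^3 + r^4.
The factored form is (r - 9) * (r - 1) * (4 + r) * (r + 3).
3) (r - 9) * (r - 1) * (4 + r) * (r + 3)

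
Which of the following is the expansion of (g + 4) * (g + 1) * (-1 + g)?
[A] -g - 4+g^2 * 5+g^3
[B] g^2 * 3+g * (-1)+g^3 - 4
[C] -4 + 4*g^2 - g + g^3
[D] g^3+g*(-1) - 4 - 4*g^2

Expanding (g + 4) * (g + 1) * (-1 + g):
= -4 + 4*g^2 - g + g^3
C) -4 + 4*g^2 - g + g^3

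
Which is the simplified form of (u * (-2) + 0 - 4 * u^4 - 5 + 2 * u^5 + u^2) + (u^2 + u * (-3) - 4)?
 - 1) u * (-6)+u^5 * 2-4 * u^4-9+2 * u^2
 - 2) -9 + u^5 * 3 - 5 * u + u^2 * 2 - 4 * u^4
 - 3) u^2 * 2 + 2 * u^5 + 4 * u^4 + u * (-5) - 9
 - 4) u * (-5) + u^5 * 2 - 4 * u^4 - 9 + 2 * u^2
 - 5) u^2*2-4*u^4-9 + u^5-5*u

Adding the polynomials and combining like terms:
(u*(-2) + 0 - 4*u^4 - 5 + 2*u^5 + u^2) + (u^2 + u*(-3) - 4)
= u * (-5) + u^5 * 2 - 4 * u^4 - 9 + 2 * u^2
4) u * (-5) + u^5 * 2 - 4 * u^4 - 9 + 2 * u^2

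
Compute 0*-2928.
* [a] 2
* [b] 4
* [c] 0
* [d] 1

0 * -2928 = 0
c) 0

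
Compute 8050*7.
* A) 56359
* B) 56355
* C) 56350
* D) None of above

8050 * 7 = 56350
C) 56350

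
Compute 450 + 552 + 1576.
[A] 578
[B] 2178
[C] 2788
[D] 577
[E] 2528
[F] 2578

First: 450 + 552 = 1002
Then: 1002 + 1576 = 2578
F) 2578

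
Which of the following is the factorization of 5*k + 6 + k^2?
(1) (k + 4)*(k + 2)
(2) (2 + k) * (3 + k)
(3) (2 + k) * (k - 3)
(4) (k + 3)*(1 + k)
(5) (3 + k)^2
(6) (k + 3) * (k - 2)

We need to factor 5*k + 6 + k^2.
The factored form is (2 + k) * (3 + k).
2) (2 + k) * (3 + k)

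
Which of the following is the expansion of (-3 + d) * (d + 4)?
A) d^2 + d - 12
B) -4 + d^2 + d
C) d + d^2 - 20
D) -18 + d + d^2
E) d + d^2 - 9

Expanding (-3 + d) * (d + 4):
= d^2 + d - 12
A) d^2 + d - 12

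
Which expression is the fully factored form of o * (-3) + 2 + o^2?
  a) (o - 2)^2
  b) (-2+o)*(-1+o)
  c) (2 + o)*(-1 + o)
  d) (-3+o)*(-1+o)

We need to factor o * (-3) + 2 + o^2.
The factored form is (-2+o)*(-1+o).
b) (-2+o)*(-1+o)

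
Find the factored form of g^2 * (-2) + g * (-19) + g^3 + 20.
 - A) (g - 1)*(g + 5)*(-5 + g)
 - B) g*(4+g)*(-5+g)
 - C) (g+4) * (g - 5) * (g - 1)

We need to factor g^2 * (-2) + g * (-19) + g^3 + 20.
The factored form is (g+4) * (g - 5) * (g - 1).
C) (g+4) * (g - 5) * (g - 1)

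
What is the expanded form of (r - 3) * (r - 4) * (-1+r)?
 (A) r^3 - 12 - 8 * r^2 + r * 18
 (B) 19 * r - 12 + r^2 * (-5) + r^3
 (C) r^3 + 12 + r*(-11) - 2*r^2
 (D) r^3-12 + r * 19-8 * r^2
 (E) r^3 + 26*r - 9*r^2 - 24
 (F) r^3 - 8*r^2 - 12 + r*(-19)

Expanding (r - 3) * (r - 4) * (-1+r):
= r^3-12 + r * 19-8 * r^2
D) r^3-12 + r * 19-8 * r^2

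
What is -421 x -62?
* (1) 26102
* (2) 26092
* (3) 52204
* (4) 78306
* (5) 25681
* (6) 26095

-421 * -62 = 26102
1) 26102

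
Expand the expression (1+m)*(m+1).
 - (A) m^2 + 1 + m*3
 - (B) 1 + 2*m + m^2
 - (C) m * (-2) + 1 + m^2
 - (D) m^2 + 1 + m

Expanding (1+m)*(m+1):
= 1 + 2*m + m^2
B) 1 + 2*m + m^2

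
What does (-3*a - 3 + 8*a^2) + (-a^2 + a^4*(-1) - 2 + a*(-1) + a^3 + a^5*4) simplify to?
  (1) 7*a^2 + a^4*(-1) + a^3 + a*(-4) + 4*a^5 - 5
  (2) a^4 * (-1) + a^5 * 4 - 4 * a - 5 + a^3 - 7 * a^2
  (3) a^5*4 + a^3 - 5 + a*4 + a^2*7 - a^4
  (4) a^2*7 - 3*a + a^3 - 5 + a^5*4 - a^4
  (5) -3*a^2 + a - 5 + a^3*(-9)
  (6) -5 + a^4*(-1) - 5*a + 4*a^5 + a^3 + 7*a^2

Adding the polynomials and combining like terms:
(-3*a - 3 + 8*a^2) + (-a^2 + a^4*(-1) - 2 + a*(-1) + a^3 + a^5*4)
= 7*a^2 + a^4*(-1) + a^3 + a*(-4) + 4*a^5 - 5
1) 7*a^2 + a^4*(-1) + a^3 + a*(-4) + 4*a^5 - 5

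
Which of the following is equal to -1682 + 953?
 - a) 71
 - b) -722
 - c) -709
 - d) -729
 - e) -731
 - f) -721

-1682 + 953 = -729
d) -729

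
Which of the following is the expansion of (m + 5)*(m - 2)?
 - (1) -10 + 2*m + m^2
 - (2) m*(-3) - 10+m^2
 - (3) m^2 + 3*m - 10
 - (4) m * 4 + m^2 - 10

Expanding (m + 5)*(m - 2):
= m^2 + 3*m - 10
3) m^2 + 3*m - 10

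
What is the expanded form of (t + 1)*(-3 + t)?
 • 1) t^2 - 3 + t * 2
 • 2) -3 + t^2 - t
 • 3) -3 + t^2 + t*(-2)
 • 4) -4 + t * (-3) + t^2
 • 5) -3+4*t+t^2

Expanding (t + 1)*(-3 + t):
= -3 + t^2 + t*(-2)
3) -3 + t^2 + t*(-2)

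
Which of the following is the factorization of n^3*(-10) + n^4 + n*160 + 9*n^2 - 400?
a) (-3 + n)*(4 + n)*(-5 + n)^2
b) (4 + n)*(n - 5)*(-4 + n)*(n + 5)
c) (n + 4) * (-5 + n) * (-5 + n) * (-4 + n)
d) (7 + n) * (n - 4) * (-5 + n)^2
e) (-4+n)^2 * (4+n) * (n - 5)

We need to factor n^3*(-10) + n^4 + n*160 + 9*n^2 - 400.
The factored form is (n + 4) * (-5 + n) * (-5 + n) * (-4 + n).
c) (n + 4) * (-5 + n) * (-5 + n) * (-4 + n)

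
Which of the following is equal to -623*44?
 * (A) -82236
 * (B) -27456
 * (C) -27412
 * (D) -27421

-623 * 44 = -27412
C) -27412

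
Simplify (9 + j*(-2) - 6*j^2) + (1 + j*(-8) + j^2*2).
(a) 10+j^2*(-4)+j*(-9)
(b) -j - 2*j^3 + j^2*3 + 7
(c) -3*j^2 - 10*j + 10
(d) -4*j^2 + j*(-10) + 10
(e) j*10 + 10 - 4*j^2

Adding the polynomials and combining like terms:
(9 + j*(-2) - 6*j^2) + (1 + j*(-8) + j^2*2)
= -4*j^2 + j*(-10) + 10
d) -4*j^2 + j*(-10) + 10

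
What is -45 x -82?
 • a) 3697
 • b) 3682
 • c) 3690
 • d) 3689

-45 * -82 = 3690
c) 3690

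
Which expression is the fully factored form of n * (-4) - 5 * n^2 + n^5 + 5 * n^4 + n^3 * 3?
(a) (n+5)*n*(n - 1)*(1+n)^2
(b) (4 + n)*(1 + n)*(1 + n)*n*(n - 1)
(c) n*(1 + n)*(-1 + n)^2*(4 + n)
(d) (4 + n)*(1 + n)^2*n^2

We need to factor n * (-4) - 5 * n^2 + n^5 + 5 * n^4 + n^3 * 3.
The factored form is (4 + n)*(1 + n)*(1 + n)*n*(n - 1).
b) (4 + n)*(1 + n)*(1 + n)*n*(n - 1)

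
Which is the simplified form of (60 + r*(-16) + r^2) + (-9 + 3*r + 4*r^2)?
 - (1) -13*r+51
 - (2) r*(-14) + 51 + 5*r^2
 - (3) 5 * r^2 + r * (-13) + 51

Adding the polynomials and combining like terms:
(60 + r*(-16) + r^2) + (-9 + 3*r + 4*r^2)
= 5 * r^2 + r * (-13) + 51
3) 5 * r^2 + r * (-13) + 51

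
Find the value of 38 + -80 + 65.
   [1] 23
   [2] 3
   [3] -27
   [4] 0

First: 38 + -80 = -42
Then: -42 + 65 = 23
1) 23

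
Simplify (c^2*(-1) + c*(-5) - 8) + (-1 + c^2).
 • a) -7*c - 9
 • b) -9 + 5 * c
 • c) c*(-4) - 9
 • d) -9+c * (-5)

Adding the polynomials and combining like terms:
(c^2*(-1) + c*(-5) - 8) + (-1 + c^2)
= -9+c * (-5)
d) -9+c * (-5)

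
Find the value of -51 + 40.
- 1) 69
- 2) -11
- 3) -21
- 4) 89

-51 + 40 = -11
2) -11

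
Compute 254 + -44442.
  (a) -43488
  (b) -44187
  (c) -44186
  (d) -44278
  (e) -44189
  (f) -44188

254 + -44442 = -44188
f) -44188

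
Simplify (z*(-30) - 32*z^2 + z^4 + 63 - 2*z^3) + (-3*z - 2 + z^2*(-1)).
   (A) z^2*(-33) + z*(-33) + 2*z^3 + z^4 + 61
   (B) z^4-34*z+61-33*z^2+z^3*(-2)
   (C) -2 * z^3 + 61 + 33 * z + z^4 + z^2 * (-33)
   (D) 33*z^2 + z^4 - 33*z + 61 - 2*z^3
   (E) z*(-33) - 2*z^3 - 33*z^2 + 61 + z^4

Adding the polynomials and combining like terms:
(z*(-30) - 32*z^2 + z^4 + 63 - 2*z^3) + (-3*z - 2 + z^2*(-1))
= z*(-33) - 2*z^3 - 33*z^2 + 61 + z^4
E) z*(-33) - 2*z^3 - 33*z^2 + 61 + z^4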